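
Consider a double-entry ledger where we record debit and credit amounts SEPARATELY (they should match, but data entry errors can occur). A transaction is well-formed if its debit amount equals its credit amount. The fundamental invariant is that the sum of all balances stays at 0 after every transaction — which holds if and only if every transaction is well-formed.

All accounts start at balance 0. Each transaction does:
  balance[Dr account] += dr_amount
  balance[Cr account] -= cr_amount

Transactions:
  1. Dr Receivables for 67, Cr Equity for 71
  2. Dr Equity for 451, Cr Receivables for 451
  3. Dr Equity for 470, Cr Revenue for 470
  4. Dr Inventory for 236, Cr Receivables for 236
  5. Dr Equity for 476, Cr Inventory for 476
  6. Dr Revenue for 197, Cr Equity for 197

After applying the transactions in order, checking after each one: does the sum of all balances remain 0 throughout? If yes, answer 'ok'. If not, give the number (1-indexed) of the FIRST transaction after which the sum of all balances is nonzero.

Answer: 1

Derivation:
After txn 1: dr=67 cr=71 sum_balances=-4
After txn 2: dr=451 cr=451 sum_balances=-4
After txn 3: dr=470 cr=470 sum_balances=-4
After txn 4: dr=236 cr=236 sum_balances=-4
After txn 5: dr=476 cr=476 sum_balances=-4
After txn 6: dr=197 cr=197 sum_balances=-4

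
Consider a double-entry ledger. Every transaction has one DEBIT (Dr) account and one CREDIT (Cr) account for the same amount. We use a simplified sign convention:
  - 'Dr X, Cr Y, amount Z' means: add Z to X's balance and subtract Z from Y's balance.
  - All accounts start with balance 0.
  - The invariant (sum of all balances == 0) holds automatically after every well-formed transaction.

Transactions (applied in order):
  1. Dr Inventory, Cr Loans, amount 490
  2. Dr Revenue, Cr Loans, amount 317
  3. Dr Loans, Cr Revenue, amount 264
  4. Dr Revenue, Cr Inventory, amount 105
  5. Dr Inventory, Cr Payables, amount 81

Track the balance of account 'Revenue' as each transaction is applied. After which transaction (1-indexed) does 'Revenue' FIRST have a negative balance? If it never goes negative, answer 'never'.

After txn 1: Revenue=0
After txn 2: Revenue=317
After txn 3: Revenue=53
After txn 4: Revenue=158
After txn 5: Revenue=158

Answer: never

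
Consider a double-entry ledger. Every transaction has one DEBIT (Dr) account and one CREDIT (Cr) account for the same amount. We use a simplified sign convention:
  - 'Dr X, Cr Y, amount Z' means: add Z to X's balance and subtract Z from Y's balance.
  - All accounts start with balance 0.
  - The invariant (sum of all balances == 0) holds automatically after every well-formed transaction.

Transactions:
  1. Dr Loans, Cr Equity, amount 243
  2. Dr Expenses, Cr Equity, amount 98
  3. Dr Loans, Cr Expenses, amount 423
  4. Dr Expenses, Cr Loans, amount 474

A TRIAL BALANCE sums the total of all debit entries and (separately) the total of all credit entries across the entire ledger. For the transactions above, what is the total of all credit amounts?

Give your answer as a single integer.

Txn 1: credit+=243
Txn 2: credit+=98
Txn 3: credit+=423
Txn 4: credit+=474
Total credits = 1238

Answer: 1238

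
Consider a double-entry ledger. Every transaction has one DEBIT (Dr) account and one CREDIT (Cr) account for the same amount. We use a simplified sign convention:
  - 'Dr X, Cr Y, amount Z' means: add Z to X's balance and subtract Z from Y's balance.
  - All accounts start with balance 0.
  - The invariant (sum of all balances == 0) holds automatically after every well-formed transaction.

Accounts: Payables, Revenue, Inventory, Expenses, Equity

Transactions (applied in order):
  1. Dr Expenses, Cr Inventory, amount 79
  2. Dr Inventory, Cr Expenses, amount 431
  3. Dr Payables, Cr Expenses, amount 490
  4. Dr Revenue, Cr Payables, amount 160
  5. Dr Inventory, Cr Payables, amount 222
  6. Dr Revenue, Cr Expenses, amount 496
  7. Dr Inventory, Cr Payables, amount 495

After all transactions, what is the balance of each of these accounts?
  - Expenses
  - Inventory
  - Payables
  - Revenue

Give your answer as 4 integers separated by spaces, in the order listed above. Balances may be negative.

After txn 1 (Dr Expenses, Cr Inventory, amount 79): Expenses=79 Inventory=-79
After txn 2 (Dr Inventory, Cr Expenses, amount 431): Expenses=-352 Inventory=352
After txn 3 (Dr Payables, Cr Expenses, amount 490): Expenses=-842 Inventory=352 Payables=490
After txn 4 (Dr Revenue, Cr Payables, amount 160): Expenses=-842 Inventory=352 Payables=330 Revenue=160
After txn 5 (Dr Inventory, Cr Payables, amount 222): Expenses=-842 Inventory=574 Payables=108 Revenue=160
After txn 6 (Dr Revenue, Cr Expenses, amount 496): Expenses=-1338 Inventory=574 Payables=108 Revenue=656
After txn 7 (Dr Inventory, Cr Payables, amount 495): Expenses=-1338 Inventory=1069 Payables=-387 Revenue=656

Answer: -1338 1069 -387 656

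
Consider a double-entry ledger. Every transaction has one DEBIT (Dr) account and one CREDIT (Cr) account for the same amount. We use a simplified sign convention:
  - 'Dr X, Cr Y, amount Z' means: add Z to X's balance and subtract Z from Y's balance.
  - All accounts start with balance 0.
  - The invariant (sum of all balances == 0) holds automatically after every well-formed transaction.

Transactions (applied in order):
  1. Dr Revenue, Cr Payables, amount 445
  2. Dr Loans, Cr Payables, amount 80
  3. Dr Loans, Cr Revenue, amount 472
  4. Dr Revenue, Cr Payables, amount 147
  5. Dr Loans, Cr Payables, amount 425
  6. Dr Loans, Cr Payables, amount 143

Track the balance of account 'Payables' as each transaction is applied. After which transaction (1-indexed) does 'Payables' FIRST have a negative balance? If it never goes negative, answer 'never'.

Answer: 1

Derivation:
After txn 1: Payables=-445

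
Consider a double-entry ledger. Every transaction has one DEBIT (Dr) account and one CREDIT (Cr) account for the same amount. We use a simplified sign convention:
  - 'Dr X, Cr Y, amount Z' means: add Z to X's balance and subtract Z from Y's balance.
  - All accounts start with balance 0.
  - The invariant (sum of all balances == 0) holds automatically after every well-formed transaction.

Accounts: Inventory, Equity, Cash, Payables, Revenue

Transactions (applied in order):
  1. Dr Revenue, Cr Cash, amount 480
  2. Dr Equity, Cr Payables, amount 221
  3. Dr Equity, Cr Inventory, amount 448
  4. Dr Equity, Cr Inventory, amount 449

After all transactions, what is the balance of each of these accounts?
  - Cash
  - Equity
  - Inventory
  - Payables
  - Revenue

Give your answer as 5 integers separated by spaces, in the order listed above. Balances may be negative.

Answer: -480 1118 -897 -221 480

Derivation:
After txn 1 (Dr Revenue, Cr Cash, amount 480): Cash=-480 Revenue=480
After txn 2 (Dr Equity, Cr Payables, amount 221): Cash=-480 Equity=221 Payables=-221 Revenue=480
After txn 3 (Dr Equity, Cr Inventory, amount 448): Cash=-480 Equity=669 Inventory=-448 Payables=-221 Revenue=480
After txn 4 (Dr Equity, Cr Inventory, amount 449): Cash=-480 Equity=1118 Inventory=-897 Payables=-221 Revenue=480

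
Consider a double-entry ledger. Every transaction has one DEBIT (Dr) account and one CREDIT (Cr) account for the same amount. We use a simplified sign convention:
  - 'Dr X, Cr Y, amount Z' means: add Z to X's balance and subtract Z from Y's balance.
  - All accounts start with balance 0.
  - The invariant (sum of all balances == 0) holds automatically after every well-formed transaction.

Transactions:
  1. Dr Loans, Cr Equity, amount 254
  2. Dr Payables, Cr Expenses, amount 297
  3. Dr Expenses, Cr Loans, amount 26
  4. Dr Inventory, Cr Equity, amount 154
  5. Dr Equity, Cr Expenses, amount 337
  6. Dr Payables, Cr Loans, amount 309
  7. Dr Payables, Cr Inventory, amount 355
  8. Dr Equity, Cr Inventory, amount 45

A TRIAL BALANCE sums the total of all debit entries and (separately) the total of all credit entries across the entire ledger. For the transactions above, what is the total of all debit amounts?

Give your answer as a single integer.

Txn 1: debit+=254
Txn 2: debit+=297
Txn 3: debit+=26
Txn 4: debit+=154
Txn 5: debit+=337
Txn 6: debit+=309
Txn 7: debit+=355
Txn 8: debit+=45
Total debits = 1777

Answer: 1777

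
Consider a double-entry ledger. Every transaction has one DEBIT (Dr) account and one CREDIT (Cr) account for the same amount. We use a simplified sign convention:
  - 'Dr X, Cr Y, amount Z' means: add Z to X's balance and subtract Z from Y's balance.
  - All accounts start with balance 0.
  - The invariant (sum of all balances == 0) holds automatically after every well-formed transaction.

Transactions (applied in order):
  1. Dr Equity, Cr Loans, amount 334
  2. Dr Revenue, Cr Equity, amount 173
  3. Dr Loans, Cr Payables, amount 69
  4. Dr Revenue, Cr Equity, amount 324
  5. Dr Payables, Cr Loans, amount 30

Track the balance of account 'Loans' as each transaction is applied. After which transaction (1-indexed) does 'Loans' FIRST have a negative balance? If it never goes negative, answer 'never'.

Answer: 1

Derivation:
After txn 1: Loans=-334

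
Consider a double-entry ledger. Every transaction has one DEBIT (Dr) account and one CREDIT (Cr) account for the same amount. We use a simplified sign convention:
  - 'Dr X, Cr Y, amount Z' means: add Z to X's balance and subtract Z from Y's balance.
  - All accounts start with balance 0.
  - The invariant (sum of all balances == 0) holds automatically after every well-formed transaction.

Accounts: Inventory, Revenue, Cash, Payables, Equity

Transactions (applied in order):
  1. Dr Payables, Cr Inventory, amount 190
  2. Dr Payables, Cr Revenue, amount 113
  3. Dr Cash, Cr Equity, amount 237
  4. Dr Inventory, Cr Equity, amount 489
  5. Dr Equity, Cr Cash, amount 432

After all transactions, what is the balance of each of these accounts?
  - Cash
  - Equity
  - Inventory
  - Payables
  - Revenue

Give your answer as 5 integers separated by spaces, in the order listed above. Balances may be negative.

After txn 1 (Dr Payables, Cr Inventory, amount 190): Inventory=-190 Payables=190
After txn 2 (Dr Payables, Cr Revenue, amount 113): Inventory=-190 Payables=303 Revenue=-113
After txn 3 (Dr Cash, Cr Equity, amount 237): Cash=237 Equity=-237 Inventory=-190 Payables=303 Revenue=-113
After txn 4 (Dr Inventory, Cr Equity, amount 489): Cash=237 Equity=-726 Inventory=299 Payables=303 Revenue=-113
After txn 5 (Dr Equity, Cr Cash, amount 432): Cash=-195 Equity=-294 Inventory=299 Payables=303 Revenue=-113

Answer: -195 -294 299 303 -113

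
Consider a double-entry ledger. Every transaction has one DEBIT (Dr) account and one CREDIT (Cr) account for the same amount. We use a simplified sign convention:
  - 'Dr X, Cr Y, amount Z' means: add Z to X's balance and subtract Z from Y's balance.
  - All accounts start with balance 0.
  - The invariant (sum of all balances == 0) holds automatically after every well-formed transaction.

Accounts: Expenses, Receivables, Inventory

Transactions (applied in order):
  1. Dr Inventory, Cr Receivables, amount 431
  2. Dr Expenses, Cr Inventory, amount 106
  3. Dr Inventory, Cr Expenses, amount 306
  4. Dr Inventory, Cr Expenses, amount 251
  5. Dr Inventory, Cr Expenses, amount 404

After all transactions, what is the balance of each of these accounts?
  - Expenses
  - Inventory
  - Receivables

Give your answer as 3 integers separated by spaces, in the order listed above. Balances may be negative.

Answer: -855 1286 -431

Derivation:
After txn 1 (Dr Inventory, Cr Receivables, amount 431): Inventory=431 Receivables=-431
After txn 2 (Dr Expenses, Cr Inventory, amount 106): Expenses=106 Inventory=325 Receivables=-431
After txn 3 (Dr Inventory, Cr Expenses, amount 306): Expenses=-200 Inventory=631 Receivables=-431
After txn 4 (Dr Inventory, Cr Expenses, amount 251): Expenses=-451 Inventory=882 Receivables=-431
After txn 5 (Dr Inventory, Cr Expenses, amount 404): Expenses=-855 Inventory=1286 Receivables=-431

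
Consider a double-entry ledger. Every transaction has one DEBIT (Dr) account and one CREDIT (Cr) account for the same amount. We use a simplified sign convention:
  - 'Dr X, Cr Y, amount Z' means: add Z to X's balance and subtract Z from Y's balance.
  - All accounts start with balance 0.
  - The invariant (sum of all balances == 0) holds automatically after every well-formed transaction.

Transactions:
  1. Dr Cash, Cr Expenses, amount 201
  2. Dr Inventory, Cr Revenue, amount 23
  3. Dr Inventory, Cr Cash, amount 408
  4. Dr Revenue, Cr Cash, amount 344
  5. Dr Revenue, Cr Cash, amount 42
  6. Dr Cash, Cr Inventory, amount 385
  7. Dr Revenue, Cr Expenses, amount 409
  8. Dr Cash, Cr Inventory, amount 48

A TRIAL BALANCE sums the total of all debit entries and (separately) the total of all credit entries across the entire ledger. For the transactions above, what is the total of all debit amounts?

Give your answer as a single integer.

Txn 1: debit+=201
Txn 2: debit+=23
Txn 3: debit+=408
Txn 4: debit+=344
Txn 5: debit+=42
Txn 6: debit+=385
Txn 7: debit+=409
Txn 8: debit+=48
Total debits = 1860

Answer: 1860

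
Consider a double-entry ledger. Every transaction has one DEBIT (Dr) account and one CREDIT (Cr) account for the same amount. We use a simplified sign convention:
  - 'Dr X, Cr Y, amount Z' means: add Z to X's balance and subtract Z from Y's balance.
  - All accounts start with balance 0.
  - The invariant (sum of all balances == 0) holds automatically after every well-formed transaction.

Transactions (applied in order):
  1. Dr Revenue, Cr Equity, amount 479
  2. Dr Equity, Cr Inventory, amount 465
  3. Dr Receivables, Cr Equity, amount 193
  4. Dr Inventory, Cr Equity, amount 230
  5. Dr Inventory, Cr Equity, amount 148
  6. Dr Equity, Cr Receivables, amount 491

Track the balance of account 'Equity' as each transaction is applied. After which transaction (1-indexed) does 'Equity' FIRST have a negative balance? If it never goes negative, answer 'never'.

Answer: 1

Derivation:
After txn 1: Equity=-479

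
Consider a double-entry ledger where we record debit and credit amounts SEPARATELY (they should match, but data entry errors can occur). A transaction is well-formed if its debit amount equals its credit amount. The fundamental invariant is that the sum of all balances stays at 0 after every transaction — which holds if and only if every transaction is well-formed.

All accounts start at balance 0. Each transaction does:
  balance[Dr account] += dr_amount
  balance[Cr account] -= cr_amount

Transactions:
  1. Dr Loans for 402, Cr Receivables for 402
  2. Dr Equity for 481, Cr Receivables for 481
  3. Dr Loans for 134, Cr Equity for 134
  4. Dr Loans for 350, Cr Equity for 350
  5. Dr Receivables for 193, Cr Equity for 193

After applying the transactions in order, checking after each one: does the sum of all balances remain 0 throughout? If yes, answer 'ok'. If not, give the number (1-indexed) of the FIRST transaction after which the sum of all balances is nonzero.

After txn 1: dr=402 cr=402 sum_balances=0
After txn 2: dr=481 cr=481 sum_balances=0
After txn 3: dr=134 cr=134 sum_balances=0
After txn 4: dr=350 cr=350 sum_balances=0
After txn 5: dr=193 cr=193 sum_balances=0

Answer: ok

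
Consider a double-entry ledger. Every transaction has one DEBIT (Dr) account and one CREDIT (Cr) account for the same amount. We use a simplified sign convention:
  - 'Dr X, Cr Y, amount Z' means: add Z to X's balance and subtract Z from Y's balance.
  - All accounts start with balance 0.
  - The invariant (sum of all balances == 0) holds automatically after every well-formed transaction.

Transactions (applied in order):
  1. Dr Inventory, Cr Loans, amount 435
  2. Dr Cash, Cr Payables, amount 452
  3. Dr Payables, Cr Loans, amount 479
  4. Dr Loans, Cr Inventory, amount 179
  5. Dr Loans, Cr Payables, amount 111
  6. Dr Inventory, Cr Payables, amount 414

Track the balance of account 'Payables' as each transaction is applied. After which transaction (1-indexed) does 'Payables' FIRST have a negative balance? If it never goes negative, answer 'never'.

Answer: 2

Derivation:
After txn 1: Payables=0
After txn 2: Payables=-452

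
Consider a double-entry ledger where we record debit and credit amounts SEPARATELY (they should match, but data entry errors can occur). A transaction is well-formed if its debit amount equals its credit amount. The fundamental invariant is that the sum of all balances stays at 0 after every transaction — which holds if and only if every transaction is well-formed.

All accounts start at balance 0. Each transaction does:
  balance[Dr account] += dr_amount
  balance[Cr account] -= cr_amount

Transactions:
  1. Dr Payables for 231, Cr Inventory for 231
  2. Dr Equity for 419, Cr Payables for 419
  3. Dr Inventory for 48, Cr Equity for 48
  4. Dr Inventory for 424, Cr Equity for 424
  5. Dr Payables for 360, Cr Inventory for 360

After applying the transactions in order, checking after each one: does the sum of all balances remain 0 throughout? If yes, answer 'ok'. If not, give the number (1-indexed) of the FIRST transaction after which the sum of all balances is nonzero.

After txn 1: dr=231 cr=231 sum_balances=0
After txn 2: dr=419 cr=419 sum_balances=0
After txn 3: dr=48 cr=48 sum_balances=0
After txn 4: dr=424 cr=424 sum_balances=0
After txn 5: dr=360 cr=360 sum_balances=0

Answer: ok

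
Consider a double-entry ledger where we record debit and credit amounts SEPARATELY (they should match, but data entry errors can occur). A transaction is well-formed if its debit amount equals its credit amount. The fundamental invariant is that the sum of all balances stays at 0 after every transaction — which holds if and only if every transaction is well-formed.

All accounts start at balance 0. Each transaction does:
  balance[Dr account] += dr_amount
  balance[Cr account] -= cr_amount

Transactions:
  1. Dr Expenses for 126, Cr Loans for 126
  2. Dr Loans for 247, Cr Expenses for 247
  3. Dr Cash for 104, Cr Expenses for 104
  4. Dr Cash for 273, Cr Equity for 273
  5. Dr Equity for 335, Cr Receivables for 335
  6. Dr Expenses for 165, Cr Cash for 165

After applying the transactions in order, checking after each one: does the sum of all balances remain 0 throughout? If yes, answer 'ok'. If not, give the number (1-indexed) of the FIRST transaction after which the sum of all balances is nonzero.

Answer: ok

Derivation:
After txn 1: dr=126 cr=126 sum_balances=0
After txn 2: dr=247 cr=247 sum_balances=0
After txn 3: dr=104 cr=104 sum_balances=0
After txn 4: dr=273 cr=273 sum_balances=0
After txn 5: dr=335 cr=335 sum_balances=0
After txn 6: dr=165 cr=165 sum_balances=0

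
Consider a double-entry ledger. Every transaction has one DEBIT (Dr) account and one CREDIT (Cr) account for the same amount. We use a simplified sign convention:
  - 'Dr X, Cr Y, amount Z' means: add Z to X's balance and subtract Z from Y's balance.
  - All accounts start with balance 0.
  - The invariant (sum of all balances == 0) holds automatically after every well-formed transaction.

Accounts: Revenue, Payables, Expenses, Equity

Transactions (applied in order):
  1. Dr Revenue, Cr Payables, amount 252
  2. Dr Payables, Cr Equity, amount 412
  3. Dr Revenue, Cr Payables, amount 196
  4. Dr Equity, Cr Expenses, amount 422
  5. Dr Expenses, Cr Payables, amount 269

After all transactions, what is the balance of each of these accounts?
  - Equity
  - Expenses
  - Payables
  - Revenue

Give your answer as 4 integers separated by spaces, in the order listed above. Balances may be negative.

Answer: 10 -153 -305 448

Derivation:
After txn 1 (Dr Revenue, Cr Payables, amount 252): Payables=-252 Revenue=252
After txn 2 (Dr Payables, Cr Equity, amount 412): Equity=-412 Payables=160 Revenue=252
After txn 3 (Dr Revenue, Cr Payables, amount 196): Equity=-412 Payables=-36 Revenue=448
After txn 4 (Dr Equity, Cr Expenses, amount 422): Equity=10 Expenses=-422 Payables=-36 Revenue=448
After txn 5 (Dr Expenses, Cr Payables, amount 269): Equity=10 Expenses=-153 Payables=-305 Revenue=448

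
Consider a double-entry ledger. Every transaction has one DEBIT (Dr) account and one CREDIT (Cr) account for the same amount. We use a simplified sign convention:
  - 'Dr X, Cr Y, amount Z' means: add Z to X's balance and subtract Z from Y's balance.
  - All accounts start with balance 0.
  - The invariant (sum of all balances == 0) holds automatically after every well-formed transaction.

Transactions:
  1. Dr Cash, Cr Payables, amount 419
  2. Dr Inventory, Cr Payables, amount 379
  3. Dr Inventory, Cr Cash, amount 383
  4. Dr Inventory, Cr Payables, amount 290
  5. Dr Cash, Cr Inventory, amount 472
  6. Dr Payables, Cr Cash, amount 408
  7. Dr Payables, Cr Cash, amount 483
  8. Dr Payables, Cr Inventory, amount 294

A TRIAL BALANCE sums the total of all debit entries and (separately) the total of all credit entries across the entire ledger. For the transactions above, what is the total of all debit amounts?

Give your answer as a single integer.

Txn 1: debit+=419
Txn 2: debit+=379
Txn 3: debit+=383
Txn 4: debit+=290
Txn 5: debit+=472
Txn 6: debit+=408
Txn 7: debit+=483
Txn 8: debit+=294
Total debits = 3128

Answer: 3128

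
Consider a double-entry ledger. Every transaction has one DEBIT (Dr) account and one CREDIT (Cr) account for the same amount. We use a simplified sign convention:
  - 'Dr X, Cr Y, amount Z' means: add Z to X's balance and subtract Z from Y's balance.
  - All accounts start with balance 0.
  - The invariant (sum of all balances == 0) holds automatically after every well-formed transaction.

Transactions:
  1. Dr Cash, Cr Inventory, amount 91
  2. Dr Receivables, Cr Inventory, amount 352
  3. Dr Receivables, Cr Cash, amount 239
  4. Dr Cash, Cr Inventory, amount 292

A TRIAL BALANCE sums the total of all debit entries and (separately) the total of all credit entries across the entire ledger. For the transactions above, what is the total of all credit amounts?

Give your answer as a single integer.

Answer: 974

Derivation:
Txn 1: credit+=91
Txn 2: credit+=352
Txn 3: credit+=239
Txn 4: credit+=292
Total credits = 974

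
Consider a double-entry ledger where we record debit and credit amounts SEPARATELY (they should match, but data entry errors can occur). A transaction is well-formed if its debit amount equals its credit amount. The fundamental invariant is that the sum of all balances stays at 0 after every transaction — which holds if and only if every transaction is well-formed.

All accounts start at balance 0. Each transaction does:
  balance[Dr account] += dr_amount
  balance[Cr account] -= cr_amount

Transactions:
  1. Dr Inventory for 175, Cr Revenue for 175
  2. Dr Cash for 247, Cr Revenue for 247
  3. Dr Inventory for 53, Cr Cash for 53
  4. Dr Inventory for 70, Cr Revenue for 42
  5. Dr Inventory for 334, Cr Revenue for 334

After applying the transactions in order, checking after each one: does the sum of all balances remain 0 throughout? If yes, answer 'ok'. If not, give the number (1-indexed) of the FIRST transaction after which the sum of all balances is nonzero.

Answer: 4

Derivation:
After txn 1: dr=175 cr=175 sum_balances=0
After txn 2: dr=247 cr=247 sum_balances=0
After txn 3: dr=53 cr=53 sum_balances=0
After txn 4: dr=70 cr=42 sum_balances=28
After txn 5: dr=334 cr=334 sum_balances=28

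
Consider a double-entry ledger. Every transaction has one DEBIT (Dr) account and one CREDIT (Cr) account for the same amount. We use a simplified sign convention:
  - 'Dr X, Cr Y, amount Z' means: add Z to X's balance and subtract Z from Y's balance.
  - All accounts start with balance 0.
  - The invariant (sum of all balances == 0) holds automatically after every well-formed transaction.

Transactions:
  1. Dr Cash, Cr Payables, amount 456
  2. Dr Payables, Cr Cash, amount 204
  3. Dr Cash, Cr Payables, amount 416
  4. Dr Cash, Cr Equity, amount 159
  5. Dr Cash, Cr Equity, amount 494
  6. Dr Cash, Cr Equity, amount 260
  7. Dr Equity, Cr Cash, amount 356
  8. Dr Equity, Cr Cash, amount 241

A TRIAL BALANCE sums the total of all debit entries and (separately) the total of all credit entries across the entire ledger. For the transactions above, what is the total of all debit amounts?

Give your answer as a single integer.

Answer: 2586

Derivation:
Txn 1: debit+=456
Txn 2: debit+=204
Txn 3: debit+=416
Txn 4: debit+=159
Txn 5: debit+=494
Txn 6: debit+=260
Txn 7: debit+=356
Txn 8: debit+=241
Total debits = 2586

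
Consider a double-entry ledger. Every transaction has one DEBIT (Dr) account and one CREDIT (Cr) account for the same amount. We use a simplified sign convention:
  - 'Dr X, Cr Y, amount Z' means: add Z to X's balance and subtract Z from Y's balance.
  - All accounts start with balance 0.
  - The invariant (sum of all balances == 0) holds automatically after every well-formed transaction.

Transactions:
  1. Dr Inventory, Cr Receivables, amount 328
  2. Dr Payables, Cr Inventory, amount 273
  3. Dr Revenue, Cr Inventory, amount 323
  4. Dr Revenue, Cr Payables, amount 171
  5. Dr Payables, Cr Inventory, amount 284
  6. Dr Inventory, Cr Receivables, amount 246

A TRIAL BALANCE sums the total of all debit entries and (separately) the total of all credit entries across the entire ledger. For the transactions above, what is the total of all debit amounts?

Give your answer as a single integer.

Txn 1: debit+=328
Txn 2: debit+=273
Txn 3: debit+=323
Txn 4: debit+=171
Txn 5: debit+=284
Txn 6: debit+=246
Total debits = 1625

Answer: 1625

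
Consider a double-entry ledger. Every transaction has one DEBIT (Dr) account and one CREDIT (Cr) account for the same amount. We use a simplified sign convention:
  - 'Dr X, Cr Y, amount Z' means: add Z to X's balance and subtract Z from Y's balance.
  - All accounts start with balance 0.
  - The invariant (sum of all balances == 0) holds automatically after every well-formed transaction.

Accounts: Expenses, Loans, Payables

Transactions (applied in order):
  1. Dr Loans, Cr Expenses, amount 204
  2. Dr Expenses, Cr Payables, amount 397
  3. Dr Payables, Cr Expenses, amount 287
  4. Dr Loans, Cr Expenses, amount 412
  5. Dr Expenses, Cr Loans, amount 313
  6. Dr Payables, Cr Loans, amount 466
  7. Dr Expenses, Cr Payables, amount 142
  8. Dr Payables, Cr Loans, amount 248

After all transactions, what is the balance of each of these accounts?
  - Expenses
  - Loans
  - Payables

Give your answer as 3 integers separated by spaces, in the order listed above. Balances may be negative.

Answer: -51 -411 462

Derivation:
After txn 1 (Dr Loans, Cr Expenses, amount 204): Expenses=-204 Loans=204
After txn 2 (Dr Expenses, Cr Payables, amount 397): Expenses=193 Loans=204 Payables=-397
After txn 3 (Dr Payables, Cr Expenses, amount 287): Expenses=-94 Loans=204 Payables=-110
After txn 4 (Dr Loans, Cr Expenses, amount 412): Expenses=-506 Loans=616 Payables=-110
After txn 5 (Dr Expenses, Cr Loans, amount 313): Expenses=-193 Loans=303 Payables=-110
After txn 6 (Dr Payables, Cr Loans, amount 466): Expenses=-193 Loans=-163 Payables=356
After txn 7 (Dr Expenses, Cr Payables, amount 142): Expenses=-51 Loans=-163 Payables=214
After txn 8 (Dr Payables, Cr Loans, amount 248): Expenses=-51 Loans=-411 Payables=462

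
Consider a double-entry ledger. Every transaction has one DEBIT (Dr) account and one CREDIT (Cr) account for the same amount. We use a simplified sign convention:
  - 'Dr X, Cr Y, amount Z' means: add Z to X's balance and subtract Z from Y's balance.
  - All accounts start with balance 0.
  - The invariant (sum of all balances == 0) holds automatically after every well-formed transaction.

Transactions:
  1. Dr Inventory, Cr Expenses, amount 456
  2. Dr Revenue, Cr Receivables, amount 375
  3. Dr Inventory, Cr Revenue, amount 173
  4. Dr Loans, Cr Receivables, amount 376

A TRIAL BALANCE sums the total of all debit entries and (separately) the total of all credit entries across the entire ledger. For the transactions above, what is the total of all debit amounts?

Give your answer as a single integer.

Answer: 1380

Derivation:
Txn 1: debit+=456
Txn 2: debit+=375
Txn 3: debit+=173
Txn 4: debit+=376
Total debits = 1380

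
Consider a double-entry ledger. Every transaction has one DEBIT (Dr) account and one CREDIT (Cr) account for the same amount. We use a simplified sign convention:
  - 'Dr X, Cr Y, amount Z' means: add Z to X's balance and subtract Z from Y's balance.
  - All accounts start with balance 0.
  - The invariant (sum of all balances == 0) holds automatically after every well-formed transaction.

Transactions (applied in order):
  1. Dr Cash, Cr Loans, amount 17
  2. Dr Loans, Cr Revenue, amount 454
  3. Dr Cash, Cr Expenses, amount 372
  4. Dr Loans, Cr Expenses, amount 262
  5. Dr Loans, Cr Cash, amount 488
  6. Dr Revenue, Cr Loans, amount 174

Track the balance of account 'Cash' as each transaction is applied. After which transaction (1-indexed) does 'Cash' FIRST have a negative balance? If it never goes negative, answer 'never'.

After txn 1: Cash=17
After txn 2: Cash=17
After txn 3: Cash=389
After txn 4: Cash=389
After txn 5: Cash=-99

Answer: 5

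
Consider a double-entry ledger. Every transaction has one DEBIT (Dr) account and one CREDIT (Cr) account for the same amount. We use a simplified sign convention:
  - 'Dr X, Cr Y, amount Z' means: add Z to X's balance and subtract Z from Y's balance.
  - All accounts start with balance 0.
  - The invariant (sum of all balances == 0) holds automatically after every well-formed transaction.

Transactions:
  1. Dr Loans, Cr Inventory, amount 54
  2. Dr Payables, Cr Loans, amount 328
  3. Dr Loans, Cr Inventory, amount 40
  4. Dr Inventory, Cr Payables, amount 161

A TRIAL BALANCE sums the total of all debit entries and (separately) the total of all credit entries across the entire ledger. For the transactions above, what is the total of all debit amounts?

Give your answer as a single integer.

Answer: 583

Derivation:
Txn 1: debit+=54
Txn 2: debit+=328
Txn 3: debit+=40
Txn 4: debit+=161
Total debits = 583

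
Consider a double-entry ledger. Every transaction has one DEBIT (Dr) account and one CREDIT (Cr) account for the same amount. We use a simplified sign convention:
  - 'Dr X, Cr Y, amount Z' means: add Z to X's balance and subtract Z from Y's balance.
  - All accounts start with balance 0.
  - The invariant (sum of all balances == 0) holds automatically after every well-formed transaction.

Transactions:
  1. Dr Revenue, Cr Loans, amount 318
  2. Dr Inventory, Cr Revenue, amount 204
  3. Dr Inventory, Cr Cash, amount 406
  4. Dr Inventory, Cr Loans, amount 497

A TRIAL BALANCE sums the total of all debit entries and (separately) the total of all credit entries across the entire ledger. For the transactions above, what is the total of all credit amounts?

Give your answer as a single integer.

Txn 1: credit+=318
Txn 2: credit+=204
Txn 3: credit+=406
Txn 4: credit+=497
Total credits = 1425

Answer: 1425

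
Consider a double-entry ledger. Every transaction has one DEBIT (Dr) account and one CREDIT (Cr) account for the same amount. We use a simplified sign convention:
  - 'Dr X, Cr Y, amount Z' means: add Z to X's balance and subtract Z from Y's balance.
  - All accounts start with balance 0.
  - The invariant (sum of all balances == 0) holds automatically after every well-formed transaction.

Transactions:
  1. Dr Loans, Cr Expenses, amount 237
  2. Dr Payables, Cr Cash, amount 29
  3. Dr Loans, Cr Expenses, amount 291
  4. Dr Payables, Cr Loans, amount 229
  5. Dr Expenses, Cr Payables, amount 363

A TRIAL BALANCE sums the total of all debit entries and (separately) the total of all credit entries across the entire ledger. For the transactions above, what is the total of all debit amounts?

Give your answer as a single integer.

Txn 1: debit+=237
Txn 2: debit+=29
Txn 3: debit+=291
Txn 4: debit+=229
Txn 5: debit+=363
Total debits = 1149

Answer: 1149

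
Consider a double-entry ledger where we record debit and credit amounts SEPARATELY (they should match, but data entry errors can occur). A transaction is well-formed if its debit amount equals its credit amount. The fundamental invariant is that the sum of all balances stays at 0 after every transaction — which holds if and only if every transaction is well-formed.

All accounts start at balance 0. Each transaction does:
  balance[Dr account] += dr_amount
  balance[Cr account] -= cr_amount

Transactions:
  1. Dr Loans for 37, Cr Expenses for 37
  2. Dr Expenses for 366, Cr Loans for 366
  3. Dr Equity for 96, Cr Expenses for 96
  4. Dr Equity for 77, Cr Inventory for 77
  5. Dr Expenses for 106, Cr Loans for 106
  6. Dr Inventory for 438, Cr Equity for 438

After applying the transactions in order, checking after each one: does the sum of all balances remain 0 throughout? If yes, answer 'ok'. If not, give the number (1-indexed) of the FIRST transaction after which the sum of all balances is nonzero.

Answer: ok

Derivation:
After txn 1: dr=37 cr=37 sum_balances=0
After txn 2: dr=366 cr=366 sum_balances=0
After txn 3: dr=96 cr=96 sum_balances=0
After txn 4: dr=77 cr=77 sum_balances=0
After txn 5: dr=106 cr=106 sum_balances=0
After txn 6: dr=438 cr=438 sum_balances=0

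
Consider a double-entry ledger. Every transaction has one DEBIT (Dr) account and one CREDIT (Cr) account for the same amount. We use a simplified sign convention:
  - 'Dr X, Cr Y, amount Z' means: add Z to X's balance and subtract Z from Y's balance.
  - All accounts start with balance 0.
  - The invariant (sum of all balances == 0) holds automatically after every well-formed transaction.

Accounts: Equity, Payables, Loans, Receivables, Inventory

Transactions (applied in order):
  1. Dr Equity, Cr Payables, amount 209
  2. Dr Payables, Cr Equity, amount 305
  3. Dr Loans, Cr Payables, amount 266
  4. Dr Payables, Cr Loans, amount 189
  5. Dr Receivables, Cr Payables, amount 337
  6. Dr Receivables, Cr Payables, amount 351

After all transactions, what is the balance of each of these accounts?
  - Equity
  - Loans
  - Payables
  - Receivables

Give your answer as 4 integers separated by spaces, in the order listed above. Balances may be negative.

After txn 1 (Dr Equity, Cr Payables, amount 209): Equity=209 Payables=-209
After txn 2 (Dr Payables, Cr Equity, amount 305): Equity=-96 Payables=96
After txn 3 (Dr Loans, Cr Payables, amount 266): Equity=-96 Loans=266 Payables=-170
After txn 4 (Dr Payables, Cr Loans, amount 189): Equity=-96 Loans=77 Payables=19
After txn 5 (Dr Receivables, Cr Payables, amount 337): Equity=-96 Loans=77 Payables=-318 Receivables=337
After txn 6 (Dr Receivables, Cr Payables, amount 351): Equity=-96 Loans=77 Payables=-669 Receivables=688

Answer: -96 77 -669 688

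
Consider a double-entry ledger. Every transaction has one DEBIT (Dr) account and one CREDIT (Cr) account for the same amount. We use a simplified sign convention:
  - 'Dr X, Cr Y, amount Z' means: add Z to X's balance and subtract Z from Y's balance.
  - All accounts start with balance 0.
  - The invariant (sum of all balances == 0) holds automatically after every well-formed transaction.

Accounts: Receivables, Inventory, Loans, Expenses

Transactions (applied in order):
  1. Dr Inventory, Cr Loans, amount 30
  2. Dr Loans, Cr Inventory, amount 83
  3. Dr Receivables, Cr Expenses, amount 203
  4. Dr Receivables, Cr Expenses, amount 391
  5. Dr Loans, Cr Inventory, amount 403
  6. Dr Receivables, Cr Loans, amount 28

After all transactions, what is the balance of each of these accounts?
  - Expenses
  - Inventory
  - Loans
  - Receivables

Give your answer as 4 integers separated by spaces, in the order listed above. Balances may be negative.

Answer: -594 -456 428 622

Derivation:
After txn 1 (Dr Inventory, Cr Loans, amount 30): Inventory=30 Loans=-30
After txn 2 (Dr Loans, Cr Inventory, amount 83): Inventory=-53 Loans=53
After txn 3 (Dr Receivables, Cr Expenses, amount 203): Expenses=-203 Inventory=-53 Loans=53 Receivables=203
After txn 4 (Dr Receivables, Cr Expenses, amount 391): Expenses=-594 Inventory=-53 Loans=53 Receivables=594
After txn 5 (Dr Loans, Cr Inventory, amount 403): Expenses=-594 Inventory=-456 Loans=456 Receivables=594
After txn 6 (Dr Receivables, Cr Loans, amount 28): Expenses=-594 Inventory=-456 Loans=428 Receivables=622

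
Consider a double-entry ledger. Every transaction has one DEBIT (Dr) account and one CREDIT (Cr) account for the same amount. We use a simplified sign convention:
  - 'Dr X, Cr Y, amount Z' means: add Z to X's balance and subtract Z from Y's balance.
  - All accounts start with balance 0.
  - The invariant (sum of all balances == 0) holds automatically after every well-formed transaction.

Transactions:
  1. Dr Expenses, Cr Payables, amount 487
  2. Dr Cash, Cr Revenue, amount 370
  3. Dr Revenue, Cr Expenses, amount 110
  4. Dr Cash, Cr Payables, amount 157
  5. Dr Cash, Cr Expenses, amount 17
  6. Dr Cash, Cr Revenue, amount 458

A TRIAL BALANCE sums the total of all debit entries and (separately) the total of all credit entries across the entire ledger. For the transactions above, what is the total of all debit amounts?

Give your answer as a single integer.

Answer: 1599

Derivation:
Txn 1: debit+=487
Txn 2: debit+=370
Txn 3: debit+=110
Txn 4: debit+=157
Txn 5: debit+=17
Txn 6: debit+=458
Total debits = 1599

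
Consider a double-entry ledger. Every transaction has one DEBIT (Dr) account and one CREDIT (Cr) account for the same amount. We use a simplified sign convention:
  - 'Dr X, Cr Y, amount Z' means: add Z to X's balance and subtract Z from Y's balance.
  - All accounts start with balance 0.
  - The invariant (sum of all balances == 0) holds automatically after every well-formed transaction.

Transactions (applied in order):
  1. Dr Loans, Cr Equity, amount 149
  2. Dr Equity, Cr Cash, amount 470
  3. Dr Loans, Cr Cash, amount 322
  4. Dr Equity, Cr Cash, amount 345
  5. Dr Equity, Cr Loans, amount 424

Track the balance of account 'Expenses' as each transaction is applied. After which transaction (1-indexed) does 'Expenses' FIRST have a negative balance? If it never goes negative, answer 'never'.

After txn 1: Expenses=0
After txn 2: Expenses=0
After txn 3: Expenses=0
After txn 4: Expenses=0
After txn 5: Expenses=0

Answer: never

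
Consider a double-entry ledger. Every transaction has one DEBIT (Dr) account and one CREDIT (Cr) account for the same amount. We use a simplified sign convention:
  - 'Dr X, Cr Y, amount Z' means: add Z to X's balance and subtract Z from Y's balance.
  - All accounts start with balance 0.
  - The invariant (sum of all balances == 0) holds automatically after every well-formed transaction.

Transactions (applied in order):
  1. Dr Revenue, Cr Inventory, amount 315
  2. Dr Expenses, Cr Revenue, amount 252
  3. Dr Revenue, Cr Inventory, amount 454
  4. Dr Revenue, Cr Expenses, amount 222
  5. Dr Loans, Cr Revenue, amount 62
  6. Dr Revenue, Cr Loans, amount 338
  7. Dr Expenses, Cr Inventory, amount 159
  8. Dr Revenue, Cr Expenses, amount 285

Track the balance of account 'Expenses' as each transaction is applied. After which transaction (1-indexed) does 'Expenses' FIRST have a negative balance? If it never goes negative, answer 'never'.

Answer: 8

Derivation:
After txn 1: Expenses=0
After txn 2: Expenses=252
After txn 3: Expenses=252
After txn 4: Expenses=30
After txn 5: Expenses=30
After txn 6: Expenses=30
After txn 7: Expenses=189
After txn 8: Expenses=-96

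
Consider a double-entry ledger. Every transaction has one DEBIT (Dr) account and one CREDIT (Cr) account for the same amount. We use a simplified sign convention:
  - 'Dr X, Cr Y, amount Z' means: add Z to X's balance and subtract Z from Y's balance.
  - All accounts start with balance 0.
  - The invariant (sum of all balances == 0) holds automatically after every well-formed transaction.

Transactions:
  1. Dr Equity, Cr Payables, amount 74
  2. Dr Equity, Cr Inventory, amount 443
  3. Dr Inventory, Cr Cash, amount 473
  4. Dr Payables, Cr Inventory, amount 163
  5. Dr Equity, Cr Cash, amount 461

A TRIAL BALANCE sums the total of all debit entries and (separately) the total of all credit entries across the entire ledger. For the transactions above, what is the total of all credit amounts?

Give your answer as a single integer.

Answer: 1614

Derivation:
Txn 1: credit+=74
Txn 2: credit+=443
Txn 3: credit+=473
Txn 4: credit+=163
Txn 5: credit+=461
Total credits = 1614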